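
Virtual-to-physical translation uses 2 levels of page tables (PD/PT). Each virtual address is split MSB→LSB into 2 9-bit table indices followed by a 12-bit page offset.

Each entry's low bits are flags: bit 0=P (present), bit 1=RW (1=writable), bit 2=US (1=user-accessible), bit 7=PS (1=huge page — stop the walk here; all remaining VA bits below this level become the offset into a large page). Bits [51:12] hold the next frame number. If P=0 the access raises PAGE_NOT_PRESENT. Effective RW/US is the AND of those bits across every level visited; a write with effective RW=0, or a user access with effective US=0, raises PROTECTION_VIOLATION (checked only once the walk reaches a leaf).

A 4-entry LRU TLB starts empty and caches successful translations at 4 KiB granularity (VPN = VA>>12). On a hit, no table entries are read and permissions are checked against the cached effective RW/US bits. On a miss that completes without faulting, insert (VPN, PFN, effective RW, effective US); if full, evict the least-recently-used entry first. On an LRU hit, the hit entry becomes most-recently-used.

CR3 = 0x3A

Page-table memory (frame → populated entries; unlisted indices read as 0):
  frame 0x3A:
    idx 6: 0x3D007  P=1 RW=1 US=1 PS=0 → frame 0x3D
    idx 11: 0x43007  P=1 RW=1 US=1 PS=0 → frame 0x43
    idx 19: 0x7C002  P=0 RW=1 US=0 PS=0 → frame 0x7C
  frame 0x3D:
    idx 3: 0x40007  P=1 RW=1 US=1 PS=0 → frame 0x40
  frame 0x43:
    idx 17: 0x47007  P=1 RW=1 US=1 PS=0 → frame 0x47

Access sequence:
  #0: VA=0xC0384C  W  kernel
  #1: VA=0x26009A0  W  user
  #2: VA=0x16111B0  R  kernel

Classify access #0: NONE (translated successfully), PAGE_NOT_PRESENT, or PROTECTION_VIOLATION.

Walk each access:
#0 VA=0xC0384C (w,kernel):
  L0: frame=0x3A idx=6 entry=0x3D007 [P=1 RW=1 US=1 PS=0]
  L1: frame=0x3D idx=3 entry=0x40007 [P=1 RW=1 US=1 PS=0]
  → PA=0x4084C  (2 entries read)
#1 VA=0x26009A0 (w,user):
  L0: frame=0x3A idx=19 entry=0x7C002 [P=0 RW=1 US=0 PS=0]
  → PAGE_NOT_PRESENT  (1 entries read)
#2 VA=0x16111B0 (r,kernel):
  L0: frame=0x3A idx=11 entry=0x43007 [P=1 RW=1 US=1 PS=0]
  L1: frame=0x43 idx=17 entry=0x47007 [P=1 RW=1 US=1 PS=0]
  → PA=0x471B0  (2 entries read)

Access #0 fault: NONE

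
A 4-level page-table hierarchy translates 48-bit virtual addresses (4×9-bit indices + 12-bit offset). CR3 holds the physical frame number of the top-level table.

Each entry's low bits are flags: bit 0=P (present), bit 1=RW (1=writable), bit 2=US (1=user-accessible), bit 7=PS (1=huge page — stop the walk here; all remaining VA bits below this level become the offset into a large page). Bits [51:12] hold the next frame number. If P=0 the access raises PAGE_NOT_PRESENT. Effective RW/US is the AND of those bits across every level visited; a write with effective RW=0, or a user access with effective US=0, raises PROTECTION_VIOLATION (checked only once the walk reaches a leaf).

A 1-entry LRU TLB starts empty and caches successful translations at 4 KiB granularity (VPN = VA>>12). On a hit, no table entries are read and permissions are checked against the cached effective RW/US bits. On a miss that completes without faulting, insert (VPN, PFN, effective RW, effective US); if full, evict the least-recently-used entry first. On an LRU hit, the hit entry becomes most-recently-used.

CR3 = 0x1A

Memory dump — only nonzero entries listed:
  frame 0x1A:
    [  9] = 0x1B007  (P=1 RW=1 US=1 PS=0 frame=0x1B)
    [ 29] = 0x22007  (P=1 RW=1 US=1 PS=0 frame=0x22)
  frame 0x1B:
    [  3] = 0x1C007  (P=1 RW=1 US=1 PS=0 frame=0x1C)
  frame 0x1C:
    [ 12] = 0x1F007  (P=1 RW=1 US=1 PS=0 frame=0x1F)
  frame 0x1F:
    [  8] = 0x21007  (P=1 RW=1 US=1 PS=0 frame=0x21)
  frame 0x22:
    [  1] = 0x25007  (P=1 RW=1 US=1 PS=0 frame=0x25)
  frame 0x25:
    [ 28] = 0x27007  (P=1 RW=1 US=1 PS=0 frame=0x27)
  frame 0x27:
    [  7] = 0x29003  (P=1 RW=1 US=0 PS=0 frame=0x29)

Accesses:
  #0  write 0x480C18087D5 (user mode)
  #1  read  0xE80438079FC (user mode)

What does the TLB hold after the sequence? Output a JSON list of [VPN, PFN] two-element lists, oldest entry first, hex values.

Walk each access:
#0 VA=0x480C18087D5 (w,user):
  L0: frame=0x1A idx=9 entry=0x1B007 [P=1 RW=1 US=1 PS=0]
  L1: frame=0x1B idx=3 entry=0x1C007 [P=1 RW=1 US=1 PS=0]
  L2: frame=0x1C idx=12 entry=0x1F007 [P=1 RW=1 US=1 PS=0]
  L3: frame=0x1F idx=8 entry=0x21007 [P=1 RW=1 US=1 PS=0]
  ✓ 0x217D5  — 4 lookups
#1 VA=0xE80438079FC (r,user):
  L0: frame=0x1A idx=29 entry=0x22007 [P=1 RW=1 US=1 PS=0]
  L1: frame=0x22 idx=1 entry=0x25007 [P=1 RW=1 US=1 PS=0]
  L2: frame=0x25 idx=28 entry=0x27007 [P=1 RW=1 US=1 PS=0]
  L3: frame=0x27 idx=7 entry=0x29003 [P=1 RW=1 US=0 PS=0]
  ⇒ fault: PROTECTION_VIOLATION  — 4 lookups

TLB: [["0x480C1808", "0x21"]]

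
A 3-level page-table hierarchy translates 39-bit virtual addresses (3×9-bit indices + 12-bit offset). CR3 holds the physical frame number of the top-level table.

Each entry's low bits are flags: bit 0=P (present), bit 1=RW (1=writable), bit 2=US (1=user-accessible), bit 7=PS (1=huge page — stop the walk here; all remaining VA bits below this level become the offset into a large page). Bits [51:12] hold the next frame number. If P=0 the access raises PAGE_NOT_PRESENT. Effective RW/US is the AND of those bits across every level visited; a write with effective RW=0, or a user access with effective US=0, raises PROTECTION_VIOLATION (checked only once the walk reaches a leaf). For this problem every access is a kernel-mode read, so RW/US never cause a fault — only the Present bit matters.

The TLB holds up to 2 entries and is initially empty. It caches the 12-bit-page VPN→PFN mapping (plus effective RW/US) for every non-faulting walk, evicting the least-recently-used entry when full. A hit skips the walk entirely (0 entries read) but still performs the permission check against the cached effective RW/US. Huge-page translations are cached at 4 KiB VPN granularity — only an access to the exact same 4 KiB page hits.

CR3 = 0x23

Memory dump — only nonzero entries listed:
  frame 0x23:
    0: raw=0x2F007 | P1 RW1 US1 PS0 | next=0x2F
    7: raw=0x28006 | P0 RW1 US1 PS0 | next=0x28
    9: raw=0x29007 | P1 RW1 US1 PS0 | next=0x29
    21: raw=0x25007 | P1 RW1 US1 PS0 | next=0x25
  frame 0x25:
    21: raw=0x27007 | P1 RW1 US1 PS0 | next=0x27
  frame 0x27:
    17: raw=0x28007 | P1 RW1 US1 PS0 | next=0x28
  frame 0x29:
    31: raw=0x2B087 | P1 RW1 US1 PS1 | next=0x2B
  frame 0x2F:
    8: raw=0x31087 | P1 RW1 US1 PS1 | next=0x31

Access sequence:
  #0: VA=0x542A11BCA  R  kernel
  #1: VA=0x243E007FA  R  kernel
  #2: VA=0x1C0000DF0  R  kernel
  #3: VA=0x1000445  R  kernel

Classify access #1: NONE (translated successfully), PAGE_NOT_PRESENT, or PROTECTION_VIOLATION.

Per-access translation:
#0 VA=0x542A11BCA (r,kernel):
  L0: frame=0x23 idx=21 entry=0x25007 [P=1 RW=1 US=1 PS=0]
  L1: frame=0x25 idx=21 entry=0x27007 [P=1 RW=1 US=1 PS=0]
  L2: frame=0x27 idx=17 entry=0x28007 [P=1 RW=1 US=1 PS=0]
  ⇒ phys 0x28BCA  [3 reads]
#1 VA=0x243E007FA (r,kernel):
  L0: frame=0x23 idx=9 entry=0x29007 [P=1 RW=1 US=1 PS=0]
  L1: frame=0x29 idx=31 entry=0x2B087 [P=1 RW=1 US=1 PS=1]
  ⇒ phys 0x2B7FA (huge @L1)  [2 reads]
#2 VA=0x1C0000DF0 (r,kernel):
  L0: frame=0x23 idx=7 entry=0x28006 [P=0 RW=1 US=1 PS=0]
  ⇒ fault: PAGE_NOT_PRESENT  — 1 lookups
#3 VA=0x1000445 (r,kernel):
  L0: frame=0x23 idx=0 entry=0x2F007 [P=1 RW=1 US=1 PS=0]
  L1: frame=0x2F idx=8 entry=0x31087 [P=1 RW=1 US=1 PS=1]
  ⇒ phys 0x31445 (huge @L1)  [2 reads]

Access #1 fault: NONE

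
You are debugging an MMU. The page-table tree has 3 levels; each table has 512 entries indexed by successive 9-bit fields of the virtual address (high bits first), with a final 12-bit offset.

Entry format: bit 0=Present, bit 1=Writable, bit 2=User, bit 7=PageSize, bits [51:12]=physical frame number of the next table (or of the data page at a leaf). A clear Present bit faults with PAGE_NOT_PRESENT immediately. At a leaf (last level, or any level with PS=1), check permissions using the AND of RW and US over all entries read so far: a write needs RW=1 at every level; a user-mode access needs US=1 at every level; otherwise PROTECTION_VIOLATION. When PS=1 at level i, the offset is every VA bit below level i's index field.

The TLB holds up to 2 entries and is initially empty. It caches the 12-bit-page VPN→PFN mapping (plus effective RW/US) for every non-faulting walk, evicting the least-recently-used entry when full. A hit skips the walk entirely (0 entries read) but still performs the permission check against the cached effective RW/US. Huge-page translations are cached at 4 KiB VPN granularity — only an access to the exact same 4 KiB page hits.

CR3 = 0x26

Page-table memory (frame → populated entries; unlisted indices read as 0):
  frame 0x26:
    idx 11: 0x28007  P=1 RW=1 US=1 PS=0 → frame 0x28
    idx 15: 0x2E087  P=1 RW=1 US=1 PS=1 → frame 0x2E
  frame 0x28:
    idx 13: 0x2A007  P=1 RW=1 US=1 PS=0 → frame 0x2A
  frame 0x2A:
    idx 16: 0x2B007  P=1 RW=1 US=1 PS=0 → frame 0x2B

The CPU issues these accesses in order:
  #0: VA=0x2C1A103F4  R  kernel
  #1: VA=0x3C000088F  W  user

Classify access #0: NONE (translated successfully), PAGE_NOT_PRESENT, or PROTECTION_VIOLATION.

Per-access translation:
#0 VA=0x2C1A103F4 (r,kernel):
  L0 @0x26[11] → 0x28007  P=1,RW=1,US=1,PS=0
  L1 @0x28[13] → 0x2A007  P=1,RW=1,US=1,PS=0
  L2 @0x2A[16] → 0x2B007  P=1,RW=1,US=1,PS=0
  ✓ 0x2B3F4  — 3 lookups
#1 VA=0x3C000088F (w,user):
  L0 @0x26[15] → 0x2E087  P=1,RW=1,US=1,PS=1
  ✓ 0x2E88F (huge @L0)  — 1 lookups

Access #0 fault: NONE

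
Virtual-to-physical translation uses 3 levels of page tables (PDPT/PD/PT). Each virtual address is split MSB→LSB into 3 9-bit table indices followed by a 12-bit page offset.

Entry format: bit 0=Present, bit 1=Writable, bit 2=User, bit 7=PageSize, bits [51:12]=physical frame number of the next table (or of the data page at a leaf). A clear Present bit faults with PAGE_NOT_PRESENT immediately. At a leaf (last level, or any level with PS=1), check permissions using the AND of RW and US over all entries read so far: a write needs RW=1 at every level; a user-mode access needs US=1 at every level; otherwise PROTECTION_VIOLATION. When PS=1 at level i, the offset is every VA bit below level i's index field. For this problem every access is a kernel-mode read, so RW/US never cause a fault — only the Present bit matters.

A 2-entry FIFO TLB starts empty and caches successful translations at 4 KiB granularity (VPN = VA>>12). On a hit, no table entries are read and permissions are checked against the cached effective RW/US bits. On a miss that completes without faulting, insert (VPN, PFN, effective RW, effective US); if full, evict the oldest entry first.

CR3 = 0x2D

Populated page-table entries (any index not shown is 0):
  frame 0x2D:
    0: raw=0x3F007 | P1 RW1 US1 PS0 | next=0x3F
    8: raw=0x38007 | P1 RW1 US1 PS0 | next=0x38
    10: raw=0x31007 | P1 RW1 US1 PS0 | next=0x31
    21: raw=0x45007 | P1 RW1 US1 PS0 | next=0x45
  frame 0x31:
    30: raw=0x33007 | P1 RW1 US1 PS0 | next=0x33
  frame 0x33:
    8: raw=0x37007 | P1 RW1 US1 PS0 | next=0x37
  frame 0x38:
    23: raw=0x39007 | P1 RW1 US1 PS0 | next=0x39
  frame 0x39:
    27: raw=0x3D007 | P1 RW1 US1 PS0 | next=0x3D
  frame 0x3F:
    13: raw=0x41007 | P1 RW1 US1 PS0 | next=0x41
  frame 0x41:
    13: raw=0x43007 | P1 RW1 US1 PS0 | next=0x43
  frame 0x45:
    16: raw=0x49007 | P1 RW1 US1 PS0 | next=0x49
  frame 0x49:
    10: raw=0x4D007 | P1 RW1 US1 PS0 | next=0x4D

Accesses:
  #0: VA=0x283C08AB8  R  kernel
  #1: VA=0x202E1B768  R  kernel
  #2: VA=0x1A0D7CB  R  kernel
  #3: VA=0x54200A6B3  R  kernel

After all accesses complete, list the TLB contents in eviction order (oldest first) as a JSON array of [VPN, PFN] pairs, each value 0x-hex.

Per-access translation:
#0 VA=0x283C08AB8 (r,kernel):
  [0] read 0x2D idx=10: raw=0x31007 flags P=1 W=1 U=1 S=0
  [1] read 0x31 idx=30: raw=0x33007 flags P=1 W=1 U=1 S=0
  [2] read 0x33 idx=8: raw=0x37007 flags P=1 W=1 U=1 S=0
  → PA=0x37AB8  (3 entries read)
#1 VA=0x202E1B768 (r,kernel):
  [0] read 0x2D idx=8: raw=0x38007 flags P=1 W=1 U=1 S=0
  [1] read 0x38 idx=23: raw=0x39007 flags P=1 W=1 U=1 S=0
  [2] read 0x39 idx=27: raw=0x3D007 flags P=1 W=1 U=1 S=0
  → PA=0x3D768  (3 entries read)
#2 VA=0x1A0D7CB (r,kernel):
  [0] read 0x2D idx=0: raw=0x3F007 flags P=1 W=1 U=1 S=0
  [1] read 0x3F idx=13: raw=0x41007 flags P=1 W=1 U=1 S=0
  [2] read 0x41 idx=13: raw=0x43007 flags P=1 W=1 U=1 S=0
  → PA=0x437CB  (3 entries read)
#3 VA=0x54200A6B3 (r,kernel):
  [0] read 0x2D idx=21: raw=0x45007 flags P=1 W=1 U=1 S=0
  [1] read 0x45 idx=16: raw=0x49007 flags P=1 W=1 U=1 S=0
  [2] read 0x49 idx=10: raw=0x4D007 flags P=1 W=1 U=1 S=0
  → PA=0x4D6B3  (3 entries read)

TLB: [["0x1A0D", "0x43"], ["0x54200A", "0x4D"]]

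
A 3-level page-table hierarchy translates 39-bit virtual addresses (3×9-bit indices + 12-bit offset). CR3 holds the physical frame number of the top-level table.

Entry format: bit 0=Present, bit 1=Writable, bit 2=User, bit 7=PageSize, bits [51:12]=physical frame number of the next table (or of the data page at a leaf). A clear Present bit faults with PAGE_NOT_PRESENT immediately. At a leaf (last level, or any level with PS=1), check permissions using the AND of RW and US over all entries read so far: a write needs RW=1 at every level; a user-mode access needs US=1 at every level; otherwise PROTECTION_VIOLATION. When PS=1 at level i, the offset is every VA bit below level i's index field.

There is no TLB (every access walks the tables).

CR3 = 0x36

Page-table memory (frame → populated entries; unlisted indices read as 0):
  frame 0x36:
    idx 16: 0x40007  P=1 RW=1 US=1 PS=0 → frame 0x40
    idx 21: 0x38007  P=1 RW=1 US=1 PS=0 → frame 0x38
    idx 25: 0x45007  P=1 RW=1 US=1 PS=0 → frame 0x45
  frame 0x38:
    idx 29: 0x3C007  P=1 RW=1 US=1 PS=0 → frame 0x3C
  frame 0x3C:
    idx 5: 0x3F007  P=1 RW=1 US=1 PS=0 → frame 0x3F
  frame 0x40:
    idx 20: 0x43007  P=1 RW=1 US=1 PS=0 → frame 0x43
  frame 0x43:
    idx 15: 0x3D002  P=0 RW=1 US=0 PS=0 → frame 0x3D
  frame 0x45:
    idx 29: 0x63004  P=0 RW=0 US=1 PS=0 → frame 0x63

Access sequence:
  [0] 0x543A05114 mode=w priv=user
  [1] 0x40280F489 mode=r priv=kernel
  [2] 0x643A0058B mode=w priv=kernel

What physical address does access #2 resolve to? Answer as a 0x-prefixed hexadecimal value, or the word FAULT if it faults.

Trace:
#0 VA=0x543A05114 (w,user):
  [0] read 0x36 idx=21: raw=0x38007 flags P=1 W=1 U=1 S=0
  [1] read 0x38 idx=29: raw=0x3C007 flags P=1 W=1 U=1 S=0
  [2] read 0x3C idx=5: raw=0x3F007 flags P=1 W=1 U=1 S=0
  ✓ 0x3F114  — 3 lookups
#1 VA=0x40280F489 (r,kernel):
  [0] read 0x36 idx=16: raw=0x40007 flags P=1 W=1 U=1 S=0
  [1] read 0x40 idx=20: raw=0x43007 flags P=1 W=1 U=1 S=0
  [2] read 0x43 idx=15: raw=0x3D002 flags P=0 W=1 U=0 S=0
  ⇒ fault: PAGE_NOT_PRESENT  — 3 lookups
#2 VA=0x643A0058B (w,kernel):
  [0] read 0x36 idx=25: raw=0x45007 flags P=1 W=1 U=1 S=0
  [1] read 0x45 idx=29: raw=0x63004 flags P=0 W=0 U=1 S=0
  ⇒ fault: PAGE_NOT_PRESENT  — 2 lookups

Access #2 PA: FAULT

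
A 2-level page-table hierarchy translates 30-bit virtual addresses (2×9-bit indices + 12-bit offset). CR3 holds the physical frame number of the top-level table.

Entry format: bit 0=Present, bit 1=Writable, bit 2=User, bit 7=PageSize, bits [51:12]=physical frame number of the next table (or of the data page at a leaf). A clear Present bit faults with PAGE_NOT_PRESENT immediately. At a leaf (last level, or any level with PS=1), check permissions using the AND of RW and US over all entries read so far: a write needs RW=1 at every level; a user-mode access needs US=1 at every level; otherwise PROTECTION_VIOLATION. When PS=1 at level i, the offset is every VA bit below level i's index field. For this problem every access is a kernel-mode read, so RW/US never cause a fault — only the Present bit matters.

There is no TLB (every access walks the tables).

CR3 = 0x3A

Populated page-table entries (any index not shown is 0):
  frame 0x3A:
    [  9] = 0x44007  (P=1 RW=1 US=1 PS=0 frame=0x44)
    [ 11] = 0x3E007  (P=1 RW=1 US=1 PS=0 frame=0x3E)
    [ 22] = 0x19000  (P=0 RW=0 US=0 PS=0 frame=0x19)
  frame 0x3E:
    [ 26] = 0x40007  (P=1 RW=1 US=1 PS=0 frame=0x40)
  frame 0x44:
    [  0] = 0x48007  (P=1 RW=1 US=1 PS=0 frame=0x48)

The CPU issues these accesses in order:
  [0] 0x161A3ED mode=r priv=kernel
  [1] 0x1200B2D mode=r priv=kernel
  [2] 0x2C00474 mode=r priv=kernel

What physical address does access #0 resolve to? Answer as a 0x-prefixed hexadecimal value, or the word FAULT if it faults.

Trace:
#0 VA=0x161A3ED (r,kernel):
  L0 @0x3A[11] → 0x3E007  P=1,RW=1,US=1,PS=0
  L1 @0x3E[26] → 0x40007  P=1,RW=1,US=1,PS=0
  ✓ 0x403ED  — 2 lookups
#1 VA=0x1200B2D (r,kernel):
  L0 @0x3A[9] → 0x44007  P=1,RW=1,US=1,PS=0
  L1 @0x44[0] → 0x48007  P=1,RW=1,US=1,PS=0
  ✓ 0x48B2D  — 2 lookups
#2 VA=0x2C00474 (r,kernel):
  L0 @0x3A[22] → 0x19000  P=0,RW=0,US=0,PS=0
  → PAGE_NOT_PRESENT  (1 entries read)

Access #0 PA: 0x403ED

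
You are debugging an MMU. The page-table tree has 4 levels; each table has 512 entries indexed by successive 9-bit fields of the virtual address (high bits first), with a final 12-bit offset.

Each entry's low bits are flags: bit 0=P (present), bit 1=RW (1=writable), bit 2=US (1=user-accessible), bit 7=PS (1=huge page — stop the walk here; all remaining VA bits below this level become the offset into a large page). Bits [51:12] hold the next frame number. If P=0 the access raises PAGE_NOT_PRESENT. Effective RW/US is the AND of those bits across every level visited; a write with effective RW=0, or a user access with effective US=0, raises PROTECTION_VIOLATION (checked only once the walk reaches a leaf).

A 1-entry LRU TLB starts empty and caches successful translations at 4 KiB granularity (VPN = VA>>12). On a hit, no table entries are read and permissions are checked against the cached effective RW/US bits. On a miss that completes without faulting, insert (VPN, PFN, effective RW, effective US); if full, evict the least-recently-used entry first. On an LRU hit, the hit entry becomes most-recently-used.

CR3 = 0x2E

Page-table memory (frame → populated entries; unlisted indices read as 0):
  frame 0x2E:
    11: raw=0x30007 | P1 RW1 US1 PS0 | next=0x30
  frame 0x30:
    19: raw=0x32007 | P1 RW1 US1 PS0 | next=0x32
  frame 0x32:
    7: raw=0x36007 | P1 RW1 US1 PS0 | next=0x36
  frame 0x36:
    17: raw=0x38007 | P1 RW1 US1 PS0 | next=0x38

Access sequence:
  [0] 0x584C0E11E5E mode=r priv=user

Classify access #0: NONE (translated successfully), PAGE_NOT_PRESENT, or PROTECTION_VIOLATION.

Walk each access:
#0 VA=0x584C0E11E5E (r,user):
  lvl0: tbl 0x2E, slot 11 ⇒ 0x30007 (P1/RW1/US1/PS0)
  lvl1: tbl 0x30, slot 19 ⇒ 0x32007 (P1/RW1/US1/PS0)
  lvl2: tbl 0x32, slot 7 ⇒ 0x36007 (P1/RW1/US1/PS0)
  lvl3: tbl 0x36, slot 17 ⇒ 0x38007 (P1/RW1/US1/PS0)
  ⇒ phys 0x38E5E  [4 reads]

Access #0 fault: NONE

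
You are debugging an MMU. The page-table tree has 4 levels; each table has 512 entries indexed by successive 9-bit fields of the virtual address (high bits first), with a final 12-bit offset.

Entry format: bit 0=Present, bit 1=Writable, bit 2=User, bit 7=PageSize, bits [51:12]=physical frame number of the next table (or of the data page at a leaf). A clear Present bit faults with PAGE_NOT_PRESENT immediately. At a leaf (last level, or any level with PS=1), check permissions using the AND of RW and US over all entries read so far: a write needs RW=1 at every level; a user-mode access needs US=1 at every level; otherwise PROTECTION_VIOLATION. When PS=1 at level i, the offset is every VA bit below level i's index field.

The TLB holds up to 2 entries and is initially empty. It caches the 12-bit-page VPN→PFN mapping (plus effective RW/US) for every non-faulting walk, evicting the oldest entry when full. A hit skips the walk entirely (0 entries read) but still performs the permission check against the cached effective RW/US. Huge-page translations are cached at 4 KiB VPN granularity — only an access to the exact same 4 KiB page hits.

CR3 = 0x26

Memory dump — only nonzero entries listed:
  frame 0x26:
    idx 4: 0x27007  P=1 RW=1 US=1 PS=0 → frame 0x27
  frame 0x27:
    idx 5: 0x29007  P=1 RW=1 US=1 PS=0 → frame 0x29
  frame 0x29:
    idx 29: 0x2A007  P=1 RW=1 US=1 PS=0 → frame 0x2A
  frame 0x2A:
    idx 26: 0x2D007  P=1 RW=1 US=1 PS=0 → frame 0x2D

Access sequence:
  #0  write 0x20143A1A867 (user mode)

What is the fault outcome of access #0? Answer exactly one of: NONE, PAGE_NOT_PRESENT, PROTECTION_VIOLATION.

Trace:
#0 VA=0x20143A1A867 (w,user):
  L0 @0x26[4] → 0x27007  P=1,RW=1,US=1,PS=0
  L1 @0x27[5] → 0x29007  P=1,RW=1,US=1,PS=0
  L2 @0x29[29] → 0x2A007  P=1,RW=1,US=1,PS=0
  L3 @0x2A[26] → 0x2D007  P=1,RW=1,US=1,PS=0
  ✓ 0x2D867  — 4 lookups

Access #0 fault: NONE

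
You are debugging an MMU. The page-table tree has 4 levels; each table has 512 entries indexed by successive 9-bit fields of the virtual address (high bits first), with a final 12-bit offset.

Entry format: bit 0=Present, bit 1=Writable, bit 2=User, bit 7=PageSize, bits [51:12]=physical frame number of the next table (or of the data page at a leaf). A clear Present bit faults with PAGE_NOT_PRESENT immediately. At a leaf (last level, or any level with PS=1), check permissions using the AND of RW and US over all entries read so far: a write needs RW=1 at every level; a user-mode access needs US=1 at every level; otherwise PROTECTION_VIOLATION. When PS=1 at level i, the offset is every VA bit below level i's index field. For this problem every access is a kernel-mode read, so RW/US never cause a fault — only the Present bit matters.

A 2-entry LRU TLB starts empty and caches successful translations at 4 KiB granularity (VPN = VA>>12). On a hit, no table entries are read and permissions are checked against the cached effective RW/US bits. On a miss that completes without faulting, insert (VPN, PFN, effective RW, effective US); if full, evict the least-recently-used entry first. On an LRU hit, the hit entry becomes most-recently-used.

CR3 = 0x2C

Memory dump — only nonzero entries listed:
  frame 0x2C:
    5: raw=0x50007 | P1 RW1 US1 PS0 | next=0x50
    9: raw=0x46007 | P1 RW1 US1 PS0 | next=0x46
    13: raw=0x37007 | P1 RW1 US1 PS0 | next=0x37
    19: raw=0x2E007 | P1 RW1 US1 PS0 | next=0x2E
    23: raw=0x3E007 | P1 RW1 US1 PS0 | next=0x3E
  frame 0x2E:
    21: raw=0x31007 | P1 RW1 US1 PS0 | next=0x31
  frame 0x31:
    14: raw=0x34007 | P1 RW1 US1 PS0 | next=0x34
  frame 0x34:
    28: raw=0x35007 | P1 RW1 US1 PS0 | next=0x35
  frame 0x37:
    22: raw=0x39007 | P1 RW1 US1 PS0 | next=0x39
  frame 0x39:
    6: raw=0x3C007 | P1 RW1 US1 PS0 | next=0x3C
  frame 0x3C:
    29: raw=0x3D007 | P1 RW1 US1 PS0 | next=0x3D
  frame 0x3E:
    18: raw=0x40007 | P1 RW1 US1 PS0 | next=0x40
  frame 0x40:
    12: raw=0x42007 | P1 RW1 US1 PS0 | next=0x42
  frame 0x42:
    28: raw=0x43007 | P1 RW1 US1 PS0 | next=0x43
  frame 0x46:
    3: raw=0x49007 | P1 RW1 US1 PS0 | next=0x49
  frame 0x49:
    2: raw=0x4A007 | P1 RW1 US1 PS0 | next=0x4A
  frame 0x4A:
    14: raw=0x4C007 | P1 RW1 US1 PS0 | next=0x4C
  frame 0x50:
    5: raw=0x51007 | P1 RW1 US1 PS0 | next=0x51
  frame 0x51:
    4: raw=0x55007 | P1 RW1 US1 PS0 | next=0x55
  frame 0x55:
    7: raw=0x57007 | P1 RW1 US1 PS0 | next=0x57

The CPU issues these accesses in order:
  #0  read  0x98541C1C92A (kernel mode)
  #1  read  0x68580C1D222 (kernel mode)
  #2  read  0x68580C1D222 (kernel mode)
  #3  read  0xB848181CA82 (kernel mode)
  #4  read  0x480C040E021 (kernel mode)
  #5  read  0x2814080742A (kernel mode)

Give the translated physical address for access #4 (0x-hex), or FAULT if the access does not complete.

Trace:
#0 VA=0x98541C1C92A (r,kernel):
  L0: frame=0x2C idx=19 entry=0x2E007 [P=1 RW=1 US=1 PS=0]
  L1: frame=0x2E idx=21 entry=0x31007 [P=1 RW=1 US=1 PS=0]
  L2: frame=0x31 idx=14 entry=0x34007 [P=1 RW=1 US=1 PS=0]
  L3: frame=0x34 idx=28 entry=0x35007 [P=1 RW=1 US=1 PS=0]
  ✓ 0x3592A  — 4 lookups
#1 VA=0x68580C1D222 (r,kernel):
  L0: frame=0x2C idx=13 entry=0x37007 [P=1 RW=1 US=1 PS=0]
  L1: frame=0x37 idx=22 entry=0x39007 [P=1 RW=1 US=1 PS=0]
  L2: frame=0x39 idx=6 entry=0x3C007 [P=1 RW=1 US=1 PS=0]
  L3: frame=0x3C idx=29 entry=0x3D007 [P=1 RW=1 US=1 PS=0]
  ✓ 0x3D222  — 4 lookups
#2 VA=0x68580C1D222 (r,kernel):
  TLB hit vpn=0x68580C1D → PA=0x3D222
#3 VA=0xB848181CA82 (r,kernel):
  L0: frame=0x2C idx=23 entry=0x3E007 [P=1 RW=1 US=1 PS=0]
  L1: frame=0x3E idx=18 entry=0x40007 [P=1 RW=1 US=1 PS=0]
  L2: frame=0x40 idx=12 entry=0x42007 [P=1 RW=1 US=1 PS=0]
  L3: frame=0x42 idx=28 entry=0x43007 [P=1 RW=1 US=1 PS=0]
  ✓ 0x43A82  — 4 lookups
#4 VA=0x480C040E021 (r,kernel):
  L0: frame=0x2C idx=9 entry=0x46007 [P=1 RW=1 US=1 PS=0]
  L1: frame=0x46 idx=3 entry=0x49007 [P=1 RW=1 US=1 PS=0]
  L2: frame=0x49 idx=2 entry=0x4A007 [P=1 RW=1 US=1 PS=0]
  L3: frame=0x4A idx=14 entry=0x4C007 [P=1 RW=1 US=1 PS=0]
  ✓ 0x4C021  — 4 lookups
#5 VA=0x2814080742A (r,kernel):
  L0: frame=0x2C idx=5 entry=0x50007 [P=1 RW=1 US=1 PS=0]
  L1: frame=0x50 idx=5 entry=0x51007 [P=1 RW=1 US=1 PS=0]
  L2: frame=0x51 idx=4 entry=0x55007 [P=1 RW=1 US=1 PS=0]
  L3: frame=0x55 idx=7 entry=0x57007 [P=1 RW=1 US=1 PS=0]
  ✓ 0x5742A  — 4 lookups

Access #4 PA: 0x4C021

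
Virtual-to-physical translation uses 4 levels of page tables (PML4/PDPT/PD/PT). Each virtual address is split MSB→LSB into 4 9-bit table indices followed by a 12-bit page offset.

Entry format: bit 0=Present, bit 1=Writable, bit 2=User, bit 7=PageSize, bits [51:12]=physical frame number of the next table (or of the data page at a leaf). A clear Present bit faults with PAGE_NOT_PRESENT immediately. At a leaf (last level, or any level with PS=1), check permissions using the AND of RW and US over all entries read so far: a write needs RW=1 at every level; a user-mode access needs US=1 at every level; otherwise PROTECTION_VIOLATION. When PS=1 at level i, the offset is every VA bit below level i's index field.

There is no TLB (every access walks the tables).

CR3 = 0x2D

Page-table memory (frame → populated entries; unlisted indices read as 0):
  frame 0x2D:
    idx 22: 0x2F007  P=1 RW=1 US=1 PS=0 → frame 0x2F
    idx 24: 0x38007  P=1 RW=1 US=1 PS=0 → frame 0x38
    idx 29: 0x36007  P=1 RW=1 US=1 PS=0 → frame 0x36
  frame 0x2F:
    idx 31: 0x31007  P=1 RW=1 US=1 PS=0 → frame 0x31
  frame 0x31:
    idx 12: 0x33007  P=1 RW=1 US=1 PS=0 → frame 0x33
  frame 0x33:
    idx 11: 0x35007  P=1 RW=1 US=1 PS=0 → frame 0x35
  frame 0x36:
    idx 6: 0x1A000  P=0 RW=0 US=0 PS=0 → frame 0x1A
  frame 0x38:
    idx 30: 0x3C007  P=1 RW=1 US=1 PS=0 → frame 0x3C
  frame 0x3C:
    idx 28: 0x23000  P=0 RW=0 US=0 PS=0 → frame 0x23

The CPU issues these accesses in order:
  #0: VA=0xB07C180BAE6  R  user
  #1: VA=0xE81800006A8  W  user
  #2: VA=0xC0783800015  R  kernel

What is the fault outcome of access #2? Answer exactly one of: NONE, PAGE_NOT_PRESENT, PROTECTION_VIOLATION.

Walk each access:
#0 VA=0xB07C180BAE6 (r,user):
  L0: frame=0x2D idx=22 entry=0x2F007 [P=1 RW=1 US=1 PS=0]
  L1: frame=0x2F idx=31 entry=0x31007 [P=1 RW=1 US=1 PS=0]
  L2: frame=0x31 idx=12 entry=0x33007 [P=1 RW=1 US=1 PS=0]
  L3: frame=0x33 idx=11 entry=0x35007 [P=1 RW=1 US=1 PS=0]
  ⇒ phys 0x35AE6  [4 reads]
#1 VA=0xE81800006A8 (w,user):
  L0: frame=0x2D idx=29 entry=0x36007 [P=1 RW=1 US=1 PS=0]
  L1: frame=0x36 idx=6 entry=0x1A000 [P=0 RW=0 US=0 PS=0]
  ✗ PAGE_NOT_PRESENT  [2 reads]
#2 VA=0xC0783800015 (r,kernel):
  L0: frame=0x2D idx=24 entry=0x38007 [P=1 RW=1 US=1 PS=0]
  L1: frame=0x38 idx=30 entry=0x3C007 [P=1 RW=1 US=1 PS=0]
  L2: frame=0x3C idx=28 entry=0x23000 [P=0 RW=0 US=0 PS=0]
  ✗ PAGE_NOT_PRESENT  [3 reads]

Access #2 fault: PAGE_NOT_PRESENT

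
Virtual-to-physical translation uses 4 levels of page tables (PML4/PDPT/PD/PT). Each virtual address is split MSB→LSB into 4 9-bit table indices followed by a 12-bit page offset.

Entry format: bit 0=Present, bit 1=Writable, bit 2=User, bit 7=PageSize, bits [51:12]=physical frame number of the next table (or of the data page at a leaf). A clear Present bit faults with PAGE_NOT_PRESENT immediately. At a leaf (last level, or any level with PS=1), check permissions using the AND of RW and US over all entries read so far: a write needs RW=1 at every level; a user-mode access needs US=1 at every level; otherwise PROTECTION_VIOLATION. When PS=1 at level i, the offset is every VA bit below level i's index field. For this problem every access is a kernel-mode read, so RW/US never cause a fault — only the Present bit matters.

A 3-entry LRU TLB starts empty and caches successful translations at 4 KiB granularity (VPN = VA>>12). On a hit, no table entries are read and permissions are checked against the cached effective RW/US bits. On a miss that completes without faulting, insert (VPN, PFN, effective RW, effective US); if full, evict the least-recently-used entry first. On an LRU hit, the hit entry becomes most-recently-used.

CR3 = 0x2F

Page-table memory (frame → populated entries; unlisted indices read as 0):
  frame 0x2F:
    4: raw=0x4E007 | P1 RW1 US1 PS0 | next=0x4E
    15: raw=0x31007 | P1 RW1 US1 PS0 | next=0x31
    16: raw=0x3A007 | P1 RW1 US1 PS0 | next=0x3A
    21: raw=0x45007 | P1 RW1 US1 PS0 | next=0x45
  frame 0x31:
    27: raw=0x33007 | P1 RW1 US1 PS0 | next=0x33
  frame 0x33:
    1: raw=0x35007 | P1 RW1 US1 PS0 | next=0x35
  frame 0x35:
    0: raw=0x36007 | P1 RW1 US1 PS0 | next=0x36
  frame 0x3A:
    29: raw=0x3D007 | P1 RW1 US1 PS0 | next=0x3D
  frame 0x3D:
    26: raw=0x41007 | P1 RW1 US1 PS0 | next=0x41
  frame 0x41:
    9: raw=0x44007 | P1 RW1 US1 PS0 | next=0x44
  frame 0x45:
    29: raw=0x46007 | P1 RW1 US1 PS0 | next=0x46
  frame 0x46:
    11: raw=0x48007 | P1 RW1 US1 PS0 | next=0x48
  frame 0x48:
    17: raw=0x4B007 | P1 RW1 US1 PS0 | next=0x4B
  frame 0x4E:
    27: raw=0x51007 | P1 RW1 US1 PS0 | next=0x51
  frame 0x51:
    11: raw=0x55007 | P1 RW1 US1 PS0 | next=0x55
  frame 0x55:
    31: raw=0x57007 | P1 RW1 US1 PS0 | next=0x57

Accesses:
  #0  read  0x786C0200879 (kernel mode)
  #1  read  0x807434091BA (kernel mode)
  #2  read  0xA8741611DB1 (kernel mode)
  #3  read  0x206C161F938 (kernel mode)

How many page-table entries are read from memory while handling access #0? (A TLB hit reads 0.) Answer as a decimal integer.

Trace:
#0 VA=0x786C0200879 (r,kernel):
  [0] read 0x2F idx=15: raw=0x31007 flags P=1 W=1 U=1 S=0
  [1] read 0x31 idx=27: raw=0x33007 flags P=1 W=1 U=1 S=0
  [2] read 0x33 idx=1: raw=0x35007 flags P=1 W=1 U=1 S=0
  [3] read 0x35 idx=0: raw=0x36007 flags P=1 W=1 U=1 S=0
  → PA=0x36879  (4 entries read)
#1 VA=0x807434091BA (r,kernel):
  [0] read 0x2F idx=16: raw=0x3A007 flags P=1 W=1 U=1 S=0
  [1] read 0x3A idx=29: raw=0x3D007 flags P=1 W=1 U=1 S=0
  [2] read 0x3D idx=26: raw=0x41007 flags P=1 W=1 U=1 S=0
  [3] read 0x41 idx=9: raw=0x44007 flags P=1 W=1 U=1 S=0
  → PA=0x441BA  (4 entries read)
#2 VA=0xA8741611DB1 (r,kernel):
  [0] read 0x2F idx=21: raw=0x45007 flags P=1 W=1 U=1 S=0
  [1] read 0x45 idx=29: raw=0x46007 flags P=1 W=1 U=1 S=0
  [2] read 0x46 idx=11: raw=0x48007 flags P=1 W=1 U=1 S=0
  [3] read 0x48 idx=17: raw=0x4B007 flags P=1 W=1 U=1 S=0
  → PA=0x4BDB1  (4 entries read)
#3 VA=0x206C161F938 (r,kernel):
  [0] read 0x2F idx=4: raw=0x4E007 flags P=1 W=1 U=1 S=0
  [1] read 0x4E idx=27: raw=0x51007 flags P=1 W=1 U=1 S=0
  [2] read 0x51 idx=11: raw=0x55007 flags P=1 W=1 U=1 S=0
  [3] read 0x55 idx=31: raw=0x57007 flags P=1 W=1 U=1 S=0
  → PA=0x57938  (4 entries read)

Entries read for #0: 4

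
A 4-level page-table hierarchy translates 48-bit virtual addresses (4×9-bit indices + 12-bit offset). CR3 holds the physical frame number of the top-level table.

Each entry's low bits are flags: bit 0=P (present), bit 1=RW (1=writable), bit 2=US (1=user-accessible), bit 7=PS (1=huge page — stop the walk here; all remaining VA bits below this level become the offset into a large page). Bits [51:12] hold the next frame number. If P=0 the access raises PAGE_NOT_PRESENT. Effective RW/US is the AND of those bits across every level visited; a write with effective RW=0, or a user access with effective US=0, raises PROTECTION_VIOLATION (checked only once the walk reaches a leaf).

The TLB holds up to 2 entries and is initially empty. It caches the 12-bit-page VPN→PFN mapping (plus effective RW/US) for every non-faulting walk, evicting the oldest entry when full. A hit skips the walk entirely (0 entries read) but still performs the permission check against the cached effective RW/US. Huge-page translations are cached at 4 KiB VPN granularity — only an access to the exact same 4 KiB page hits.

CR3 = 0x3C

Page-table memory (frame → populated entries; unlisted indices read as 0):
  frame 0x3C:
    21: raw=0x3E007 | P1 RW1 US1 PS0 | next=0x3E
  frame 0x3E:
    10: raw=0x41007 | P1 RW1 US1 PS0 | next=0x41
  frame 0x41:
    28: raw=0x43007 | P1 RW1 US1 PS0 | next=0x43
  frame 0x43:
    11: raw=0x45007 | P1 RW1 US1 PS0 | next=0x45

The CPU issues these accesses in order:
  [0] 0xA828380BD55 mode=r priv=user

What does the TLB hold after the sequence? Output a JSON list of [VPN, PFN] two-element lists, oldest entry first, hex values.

Trace:
#0 VA=0xA828380BD55 (r,user):
  lvl0: tbl 0x3C, slot 21 ⇒ 0x3E007 (P1/RW1/US1/PS0)
  lvl1: tbl 0x3E, slot 10 ⇒ 0x41007 (P1/RW1/US1/PS0)
  lvl2: tbl 0x41, slot 28 ⇒ 0x43007 (P1/RW1/US1/PS0)
  lvl3: tbl 0x43, slot 11 ⇒ 0x45007 (P1/RW1/US1/PS0)
  → PA=0x45D55  (4 entries read)

TLB: [["0xA828380B", "0x45"]]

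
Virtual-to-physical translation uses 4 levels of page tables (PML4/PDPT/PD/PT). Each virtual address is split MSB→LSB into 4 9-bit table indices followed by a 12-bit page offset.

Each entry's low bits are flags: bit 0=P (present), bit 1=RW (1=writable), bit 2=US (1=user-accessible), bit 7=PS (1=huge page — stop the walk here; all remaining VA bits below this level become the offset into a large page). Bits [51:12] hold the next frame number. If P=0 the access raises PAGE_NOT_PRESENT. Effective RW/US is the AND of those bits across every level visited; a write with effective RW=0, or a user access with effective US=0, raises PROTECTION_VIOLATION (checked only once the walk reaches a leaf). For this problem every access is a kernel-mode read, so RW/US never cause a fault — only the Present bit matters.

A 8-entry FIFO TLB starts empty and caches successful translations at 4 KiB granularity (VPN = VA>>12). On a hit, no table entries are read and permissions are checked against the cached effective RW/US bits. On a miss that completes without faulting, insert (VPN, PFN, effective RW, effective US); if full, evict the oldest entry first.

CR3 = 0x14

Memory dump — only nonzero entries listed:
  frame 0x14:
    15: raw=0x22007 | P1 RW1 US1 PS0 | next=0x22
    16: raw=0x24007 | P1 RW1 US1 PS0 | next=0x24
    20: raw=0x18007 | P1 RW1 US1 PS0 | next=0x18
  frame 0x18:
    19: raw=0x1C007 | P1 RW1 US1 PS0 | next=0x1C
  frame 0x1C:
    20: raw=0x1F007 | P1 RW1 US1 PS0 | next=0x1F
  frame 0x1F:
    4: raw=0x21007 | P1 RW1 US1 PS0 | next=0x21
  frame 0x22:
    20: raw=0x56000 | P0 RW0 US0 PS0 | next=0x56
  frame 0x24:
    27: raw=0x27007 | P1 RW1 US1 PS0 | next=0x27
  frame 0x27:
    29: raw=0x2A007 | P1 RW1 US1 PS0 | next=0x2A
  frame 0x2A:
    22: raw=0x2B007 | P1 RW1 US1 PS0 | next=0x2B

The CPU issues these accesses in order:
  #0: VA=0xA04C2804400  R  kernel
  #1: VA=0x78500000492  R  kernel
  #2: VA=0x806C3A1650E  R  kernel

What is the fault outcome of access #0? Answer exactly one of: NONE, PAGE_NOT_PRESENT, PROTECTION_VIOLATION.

Per-access translation:
#0 VA=0xA04C2804400 (r,kernel):
  lvl0: tbl 0x14, slot 20 ⇒ 0x18007 (P1/RW1/US1/PS0)
  lvl1: tbl 0x18, slot 19 ⇒ 0x1C007 (P1/RW1/US1/PS0)
  lvl2: tbl 0x1C, slot 20 ⇒ 0x1F007 (P1/RW1/US1/PS0)
  lvl3: tbl 0x1F, slot 4 ⇒ 0x21007 (P1/RW1/US1/PS0)
  ✓ 0x21400  — 4 lookups
#1 VA=0x78500000492 (r,kernel):
  lvl0: tbl 0x14, slot 15 ⇒ 0x22007 (P1/RW1/US1/PS0)
  lvl1: tbl 0x22, slot 20 ⇒ 0x56000 (P0/RW0/US0/PS0)
  ⇒ fault: PAGE_NOT_PRESENT  — 2 lookups
#2 VA=0x806C3A1650E (r,kernel):
  lvl0: tbl 0x14, slot 16 ⇒ 0x24007 (P1/RW1/US1/PS0)
  lvl1: tbl 0x24, slot 27 ⇒ 0x27007 (P1/RW1/US1/PS0)
  lvl2: tbl 0x27, slot 29 ⇒ 0x2A007 (P1/RW1/US1/PS0)
  lvl3: tbl 0x2A, slot 22 ⇒ 0x2B007 (P1/RW1/US1/PS0)
  ✓ 0x2B50E  — 4 lookups

Access #0 fault: NONE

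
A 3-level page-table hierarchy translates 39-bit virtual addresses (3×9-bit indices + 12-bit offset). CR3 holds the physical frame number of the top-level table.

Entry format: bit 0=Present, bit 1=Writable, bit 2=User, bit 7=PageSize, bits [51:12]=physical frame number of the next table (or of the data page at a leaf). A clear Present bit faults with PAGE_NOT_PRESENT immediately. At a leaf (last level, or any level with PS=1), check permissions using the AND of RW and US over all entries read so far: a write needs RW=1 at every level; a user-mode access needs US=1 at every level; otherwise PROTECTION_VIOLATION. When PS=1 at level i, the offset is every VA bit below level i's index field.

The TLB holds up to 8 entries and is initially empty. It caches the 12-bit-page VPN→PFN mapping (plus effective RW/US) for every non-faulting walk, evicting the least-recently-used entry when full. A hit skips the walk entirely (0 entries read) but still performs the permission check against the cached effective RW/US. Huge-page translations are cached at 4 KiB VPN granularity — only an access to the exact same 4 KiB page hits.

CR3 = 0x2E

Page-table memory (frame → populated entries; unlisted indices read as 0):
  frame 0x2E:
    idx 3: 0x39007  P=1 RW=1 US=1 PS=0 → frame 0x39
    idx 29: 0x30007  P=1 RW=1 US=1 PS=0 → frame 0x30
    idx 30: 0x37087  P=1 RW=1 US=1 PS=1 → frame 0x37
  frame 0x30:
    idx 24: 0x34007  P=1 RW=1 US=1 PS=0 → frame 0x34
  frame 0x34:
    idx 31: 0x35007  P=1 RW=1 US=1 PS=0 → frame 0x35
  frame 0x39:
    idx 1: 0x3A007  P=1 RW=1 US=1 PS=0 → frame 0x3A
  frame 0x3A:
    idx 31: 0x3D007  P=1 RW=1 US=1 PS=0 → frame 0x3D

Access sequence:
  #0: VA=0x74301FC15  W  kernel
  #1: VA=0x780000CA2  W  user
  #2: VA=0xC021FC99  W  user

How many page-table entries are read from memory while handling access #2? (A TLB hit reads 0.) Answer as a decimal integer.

Trace:
#0 VA=0x74301FC15 (w,kernel):
  lvl0: tbl 0x2E, slot 29 ⇒ 0x30007 (P1/RW1/US1/PS0)
  lvl1: tbl 0x30, slot 24 ⇒ 0x34007 (P1/RW1/US1/PS0)
  lvl2: tbl 0x34, slot 31 ⇒ 0x35007 (P1/RW1/US1/PS0)
  → PA=0x35C15  (3 entries read)
#1 VA=0x780000CA2 (w,user):
  lvl0: tbl 0x2E, slot 30 ⇒ 0x37087 (P1/RW1/US1/PS1)
  → PA=0x37CA2 (huge @L0)  (1 entries read)
#2 VA=0xC021FC99 (w,user):
  lvl0: tbl 0x2E, slot 3 ⇒ 0x39007 (P1/RW1/US1/PS0)
  lvl1: tbl 0x39, slot 1 ⇒ 0x3A007 (P1/RW1/US1/PS0)
  lvl2: tbl 0x3A, slot 31 ⇒ 0x3D007 (P1/RW1/US1/PS0)
  → PA=0x3DC99  (3 entries read)

Entries read for #2: 3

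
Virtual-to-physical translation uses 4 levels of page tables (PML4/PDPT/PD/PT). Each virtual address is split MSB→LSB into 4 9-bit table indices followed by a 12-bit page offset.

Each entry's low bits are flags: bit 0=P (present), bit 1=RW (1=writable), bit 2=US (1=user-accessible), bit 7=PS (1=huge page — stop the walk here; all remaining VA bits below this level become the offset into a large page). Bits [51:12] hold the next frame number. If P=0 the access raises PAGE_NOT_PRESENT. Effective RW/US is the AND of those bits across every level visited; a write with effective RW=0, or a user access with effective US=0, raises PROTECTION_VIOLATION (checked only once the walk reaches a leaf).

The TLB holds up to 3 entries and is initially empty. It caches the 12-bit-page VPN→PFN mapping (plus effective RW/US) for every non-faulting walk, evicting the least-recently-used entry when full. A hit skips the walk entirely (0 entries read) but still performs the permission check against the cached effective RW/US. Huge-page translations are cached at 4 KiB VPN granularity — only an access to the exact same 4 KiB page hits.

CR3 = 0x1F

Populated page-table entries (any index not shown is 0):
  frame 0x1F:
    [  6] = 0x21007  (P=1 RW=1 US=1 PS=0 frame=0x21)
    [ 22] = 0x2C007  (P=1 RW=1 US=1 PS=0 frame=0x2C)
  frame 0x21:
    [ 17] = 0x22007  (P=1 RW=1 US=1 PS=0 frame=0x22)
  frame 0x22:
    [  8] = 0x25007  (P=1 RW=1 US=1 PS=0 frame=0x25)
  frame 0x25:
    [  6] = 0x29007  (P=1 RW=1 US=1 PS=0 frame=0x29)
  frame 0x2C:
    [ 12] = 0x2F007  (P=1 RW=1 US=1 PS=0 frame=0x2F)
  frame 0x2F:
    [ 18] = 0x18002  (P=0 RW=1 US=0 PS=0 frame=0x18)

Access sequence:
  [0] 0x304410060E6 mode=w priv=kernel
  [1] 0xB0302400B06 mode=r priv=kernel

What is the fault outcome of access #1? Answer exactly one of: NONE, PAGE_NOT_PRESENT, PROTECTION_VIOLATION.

Trace:
#0 VA=0x304410060E6 (w,kernel):
  lvl0: tbl 0x1F, slot 6 ⇒ 0x21007 (P1/RW1/US1/PS0)
  lvl1: tbl 0x21, slot 17 ⇒ 0x22007 (P1/RW1/US1/PS0)
  lvl2: tbl 0x22, slot 8 ⇒ 0x25007 (P1/RW1/US1/PS0)
  lvl3: tbl 0x25, slot 6 ⇒ 0x29007 (P1/RW1/US1/PS0)
  → PA=0x290E6  (4 entries read)
#1 VA=0xB0302400B06 (r,kernel):
  lvl0: tbl 0x1F, slot 22 ⇒ 0x2C007 (P1/RW1/US1/PS0)
  lvl1: tbl 0x2C, slot 12 ⇒ 0x2F007 (P1/RW1/US1/PS0)
  lvl2: tbl 0x2F, slot 18 ⇒ 0x18002 (P0/RW1/US0/PS0)
  ✗ PAGE_NOT_PRESENT  [3 reads]

Access #1 fault: PAGE_NOT_PRESENT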